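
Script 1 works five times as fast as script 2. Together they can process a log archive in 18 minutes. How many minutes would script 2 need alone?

108 minutes

Let script 2's rate be r; then script 1's rate is 5r, so together (5 + 1)r = 6r = 1/18.
Thus r = 1/108 per minute.
Script 2 alone: 108 minutes; script 1 alone: 108/5 minutes.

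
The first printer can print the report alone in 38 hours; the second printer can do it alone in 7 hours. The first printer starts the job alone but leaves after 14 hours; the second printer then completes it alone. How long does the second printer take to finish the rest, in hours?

84/19 hours

In 14 hours the first printer does 14/38 = 7/19 of the job, leaving 12/19.
The second printer works at 1/7 per hour, so finishing takes 12/19 ÷ 1/7 = 84/19 hours.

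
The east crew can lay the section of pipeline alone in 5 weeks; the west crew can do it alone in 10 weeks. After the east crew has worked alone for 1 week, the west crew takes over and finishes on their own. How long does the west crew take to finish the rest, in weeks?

8 weeks

In 1 week the east crew does 1/5 of the job, leaving 4/5.
The west crew works at 1/10 per week, so finishing takes 4/5 ÷ 1/10 = 8 weeks.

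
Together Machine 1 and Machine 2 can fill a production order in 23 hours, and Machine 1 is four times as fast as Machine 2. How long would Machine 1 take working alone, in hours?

115/4 hours

Let Machine 2's rate be r; then Machine 1's rate is 4r, so together (4 + 1)r = 5r = 1/23.
Thus r = 1/115 per hour.
Machine 2 alone: 115 hours; Machine 1 alone: 115/4 hours.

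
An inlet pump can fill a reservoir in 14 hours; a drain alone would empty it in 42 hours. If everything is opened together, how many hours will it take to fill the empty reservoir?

Net rate = 1/14 − 1/42 = (3 − 1)/42 = 2/42 = 1/21 per hour.
Filling time = 1 ÷ (1/21) = 21 hours.

21 hours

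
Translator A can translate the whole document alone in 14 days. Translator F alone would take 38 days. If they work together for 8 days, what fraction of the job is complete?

104/133

Combined rate: 1/14 + 1/38 = (19 + 7)/266 = 26/266 = 13/133 per day.
In 8 days they complete 8·13/133 = 104/133 of the job.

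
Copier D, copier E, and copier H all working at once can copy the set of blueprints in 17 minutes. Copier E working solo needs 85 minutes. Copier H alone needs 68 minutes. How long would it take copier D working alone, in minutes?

340/11 minutes

Combined rate is 1/17 per minute.
Known contribution: 1/85 + 1/68 = (4 + 5)/340 = 9/340 per minute.
So copier D's rate is 1/17 − 9/340 = 11/340, meaning 340/11 minutes alone.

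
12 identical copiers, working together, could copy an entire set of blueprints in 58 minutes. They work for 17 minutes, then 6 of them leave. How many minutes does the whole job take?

99 minutes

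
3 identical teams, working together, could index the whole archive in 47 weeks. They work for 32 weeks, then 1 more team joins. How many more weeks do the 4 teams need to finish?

45/4 weeks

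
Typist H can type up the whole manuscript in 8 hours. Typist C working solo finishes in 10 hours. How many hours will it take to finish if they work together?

With two workers the combined time is the product over the sum: 8·10/(8+10) = 80/18 = 40/9 hours.

40/9 hours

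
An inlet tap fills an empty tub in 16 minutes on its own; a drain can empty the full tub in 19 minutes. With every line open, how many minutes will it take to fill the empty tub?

Net rate = 1/16 − 1/19 = (19 − 16)/304 = 3/304 per minute.
Filling time = 1 ÷ (3/304) = 304/3 minutes.

304/3 minutes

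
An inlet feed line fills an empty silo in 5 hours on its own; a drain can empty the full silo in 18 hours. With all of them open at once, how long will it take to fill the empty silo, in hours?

Net rate = 1/5 − 1/18 = (18 − 5)/90 = 13/90 per hour.
Filling time = 1 ÷ (13/90) = 90/13 hours.

90/13 hours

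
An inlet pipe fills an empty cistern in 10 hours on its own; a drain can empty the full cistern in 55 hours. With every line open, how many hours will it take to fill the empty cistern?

110/9 hours

Net rate = 1/10 − 1/55 = (11 − 2)/110 = 9/110 per hour.
Filling time = 1 ÷ (9/110) = 110/9 hours.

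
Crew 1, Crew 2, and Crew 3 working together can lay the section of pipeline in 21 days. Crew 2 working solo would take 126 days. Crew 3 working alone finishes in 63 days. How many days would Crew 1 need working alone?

42 days

Combined rate is 1/21 per day.
Known contribution: 1/126 + 1/63 = (1 + 2)/126 = 3/126 = 1/42 per day.
So Crew 1's rate is 1/21 − 1/42 = 1/42, meaning 42 days alone.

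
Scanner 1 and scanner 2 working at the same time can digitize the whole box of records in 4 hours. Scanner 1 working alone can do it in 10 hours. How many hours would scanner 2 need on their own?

Combined rate is 1/4 per hour.
Known contribution: 1/10 per hour.
So scanner 2's rate is 1/4 − 1/10 = 3/20, meaning 20/3 hours alone.

20/3 hours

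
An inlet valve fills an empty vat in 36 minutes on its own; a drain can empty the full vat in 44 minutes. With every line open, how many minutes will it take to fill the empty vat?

198 minutes

Net rate = 1/36 − 1/44 = (11 − 9)/396 = 2/396 = 1/198 per minute.
Filling time = 1 ÷ (1/198) = 198 minutes.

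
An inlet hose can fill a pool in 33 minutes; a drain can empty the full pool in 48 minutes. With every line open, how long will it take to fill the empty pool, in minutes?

528/5 minutes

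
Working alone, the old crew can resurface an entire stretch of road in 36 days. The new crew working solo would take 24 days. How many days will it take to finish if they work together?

Combined rate: 1/36 + 1/24 = (2 + 3)/72 = 5/72 per day.
Time = 1 ÷ (5/72) = 72/5 days.

72/5 days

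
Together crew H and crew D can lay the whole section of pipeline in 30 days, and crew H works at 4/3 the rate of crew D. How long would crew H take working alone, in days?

105/2 days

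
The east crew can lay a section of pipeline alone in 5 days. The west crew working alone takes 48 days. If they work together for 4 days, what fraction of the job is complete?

53/60

Combined rate: 1/5 + 1/48 = (48 + 5)/240 = 53/240 per day.
In 4 days they complete 4·53/240 = 53/60 of the job.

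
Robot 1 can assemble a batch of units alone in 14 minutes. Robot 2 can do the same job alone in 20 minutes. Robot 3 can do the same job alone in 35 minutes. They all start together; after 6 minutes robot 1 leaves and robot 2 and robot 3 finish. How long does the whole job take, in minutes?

80/11 minutes

In the first 6 minutes the combined rate is 3/20, so 9/10 of the job is done, leaving 1/10.
After robot 1 leaves the rate is 11/140 per minute; the remaining 1/10 takes 14/11 minutes.
Total = 6 + 14/11 = 80/11 minutes.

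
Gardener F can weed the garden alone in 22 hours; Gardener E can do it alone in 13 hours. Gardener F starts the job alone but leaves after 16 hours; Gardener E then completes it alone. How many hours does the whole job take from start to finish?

In 16 hours Gardener F does 16/22 = 8/11 of the job, leaving 3/11.
Gardener E works at 1/13 per hour, so finishing takes 3/11 ÷ 1/13 = 39/11 hours.
Total time = 16 + 39/11 = 215/11 hours.

215/11 hours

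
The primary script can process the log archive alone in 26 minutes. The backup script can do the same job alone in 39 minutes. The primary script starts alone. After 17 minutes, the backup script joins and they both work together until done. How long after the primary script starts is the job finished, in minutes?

112/5 minutes

In the first 17 minutes the primary script alone does 17/26 of the job, leaving 9/26.
Once everyone is working, combined rate: 1/26 + 1/39 = (3 + 2)/78 = 5/78 per minute.
Remaining 9/26 at 5/78 per minute takes 27/5 minutes.
Total from the start = 17 + 27/5 = 112/5 minutes.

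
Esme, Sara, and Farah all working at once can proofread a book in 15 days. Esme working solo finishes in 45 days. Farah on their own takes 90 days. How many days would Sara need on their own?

30 days

Combined rate is 1/15 per day.
Known contribution: 1/45 + 1/90 = (2 + 1)/90 = 3/90 = 1/30 per day.
So Sara's rate is 1/15 − 1/30 = 1/30, meaning 30 days alone.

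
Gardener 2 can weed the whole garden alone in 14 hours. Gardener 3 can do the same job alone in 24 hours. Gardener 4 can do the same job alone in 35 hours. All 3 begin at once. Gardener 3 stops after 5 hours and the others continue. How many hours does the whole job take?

95/12 hours

In the first 5 hours the combined rate is 17/120, so 17/24 of the job is done, leaving 7/24.
After gardener 3 leaves the rate is 1/10 per hour; the remaining 7/24 takes 35/12 hours.
Total = 5 + 35/12 = 95/12 hours.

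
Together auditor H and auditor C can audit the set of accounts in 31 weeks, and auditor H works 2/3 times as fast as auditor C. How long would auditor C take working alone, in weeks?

155/3 weeks

Let auditor C's rate be r; then auditor H's rate is (2/3)r, so together (2/3 + 1)r = (5/3)r = 1/31.
Thus r = 3/155 per week.
Auditor C alone: 155/3 weeks; auditor H alone: 155/2 weeks.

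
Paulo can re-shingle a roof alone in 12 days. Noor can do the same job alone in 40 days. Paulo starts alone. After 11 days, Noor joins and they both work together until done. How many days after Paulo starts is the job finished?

In the first 11 days Paulo alone does 11/12 of the job, leaving 1/12.
Once everyone is working, combined rate: 1/12 + 1/40 = (10 + 3)/120 = 13/120 per day.
Remaining 1/12 at 13/120 per day takes 10/13 days.
Total from the start = 11 + 10/13 = 153/13 days.

153/13 days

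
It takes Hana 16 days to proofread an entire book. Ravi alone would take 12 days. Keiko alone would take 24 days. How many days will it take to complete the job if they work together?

16/3 days

Combined rate: 1/16 + 1/12 + 1/24 = (3 + 4 + 2)/48 = 9/48 = 3/16 per day.
Time = 1 ÷ (3/16) = 16/3 days.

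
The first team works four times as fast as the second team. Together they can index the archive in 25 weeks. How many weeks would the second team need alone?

125 weeks

Let the second team's rate be r; then the first team's rate is 4r, so together (4 + 1)r = 5r = 1/25.
Thus r = 1/125 per week.
The second team alone: 125 weeks; the first team alone: 125/4 weeks.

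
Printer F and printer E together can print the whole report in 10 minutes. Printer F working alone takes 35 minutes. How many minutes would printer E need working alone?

14 minutes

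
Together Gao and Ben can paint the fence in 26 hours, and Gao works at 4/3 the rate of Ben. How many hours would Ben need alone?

182/3 hours

Let Ben's rate be r; then Gao's rate is (4/3)r, so together (4/3 + 1)r = (7/3)r = 1/26.
Thus r = 3/182 per hour.
Ben alone: 182/3 hours; Gao alone: 91/2 hours.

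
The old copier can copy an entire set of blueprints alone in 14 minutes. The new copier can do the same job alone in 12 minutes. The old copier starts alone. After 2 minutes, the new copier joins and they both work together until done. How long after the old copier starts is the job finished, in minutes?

98/13 minutes

In the first 2 minutes the old copier alone does 2/14 = 1/7 of the job, leaving 6/7.
Once everyone is working, combined rate: 1/14 + 1/12 = (6 + 7)/84 = 13/84 per minute.
Remaining 6/7 at 13/84 per minute takes 72/13 minutes.
Total from the start = 2 + 72/13 = 98/13 minutes.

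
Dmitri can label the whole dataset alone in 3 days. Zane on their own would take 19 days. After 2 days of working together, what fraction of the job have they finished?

Combined rate: 1/3 + 1/19 = (19 + 3)/57 = 22/57 per day.
In 2 days they complete 2·22/57 = 44/57 of the job.

44/57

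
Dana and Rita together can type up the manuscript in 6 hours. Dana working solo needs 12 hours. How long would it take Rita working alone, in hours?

Combined rate is 1/6 per hour.
Known contribution: 1/12 per hour.
So Rita's rate is 1/6 − 1/12 = 1/12, meaning 12 hours alone.

12 hours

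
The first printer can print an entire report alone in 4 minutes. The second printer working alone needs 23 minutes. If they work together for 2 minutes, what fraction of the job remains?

Combined rate: 1/4 + 1/23 = (23 + 4)/92 = 27/92 per minute.
In 2 minutes they complete 2·27/92 = 27/46 of the job.
So 19/46 remains.

19/46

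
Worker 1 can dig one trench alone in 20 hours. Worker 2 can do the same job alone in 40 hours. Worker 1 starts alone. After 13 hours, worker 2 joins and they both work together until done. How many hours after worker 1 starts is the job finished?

In the first 13 hours worker 1 alone does 13/20 of the job, leaving 7/20.
Once everyone is working, combined rate: 1/20 + 1/40 = (2 + 1)/40 = 3/40 per hour.
Remaining 7/20 at 3/40 per hour takes 14/3 hours.
Total from the start = 13 + 14/3 = 53/3 hours.

53/3 hours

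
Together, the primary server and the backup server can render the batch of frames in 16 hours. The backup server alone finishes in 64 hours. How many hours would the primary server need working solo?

64/3 hours

Combined rate is 1/16 per hour.
Known contribution: 1/64 per hour.
So the primary server's rate is 1/16 − 1/64 = 3/64, meaning 64/3 hours alone.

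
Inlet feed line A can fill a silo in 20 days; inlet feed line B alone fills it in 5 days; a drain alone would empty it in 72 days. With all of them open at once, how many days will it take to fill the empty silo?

72/17 days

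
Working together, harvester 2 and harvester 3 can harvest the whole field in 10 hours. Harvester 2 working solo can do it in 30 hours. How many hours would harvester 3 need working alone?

Combined rate is 1/10 per hour.
Known contribution: 1/30 per hour.
So harvester 3's rate is 1/10 − 1/30 = 1/15, meaning 15 hours alone.

15 hours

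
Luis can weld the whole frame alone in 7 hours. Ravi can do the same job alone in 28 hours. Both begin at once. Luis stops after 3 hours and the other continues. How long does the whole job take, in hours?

In the first 3 hours the combined rate is 5/28, so 15/28 of the job is done, leaving 13/28.
After Luis leaves the rate is 1/28 per hour; the remaining 13/28 takes 13 hours.
Total = 3 + 13 = 16 hours.

16 hours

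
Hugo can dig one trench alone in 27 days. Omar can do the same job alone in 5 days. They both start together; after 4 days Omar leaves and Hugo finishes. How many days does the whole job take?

27/5 days

In the first 4 days the combined rate is 32/135, so 128/135 of the job is done, leaving 7/135.
After Omar leaves the rate is 1/27 per day; the remaining 7/135 takes 7/5 days.
Total = 4 + 7/5 = 27/5 days.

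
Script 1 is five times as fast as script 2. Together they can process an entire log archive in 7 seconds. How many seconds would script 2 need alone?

Let script 2's rate be r; then script 1's rate is 5r, so together (5 + 1)r = 6r = 1/7.
Thus r = 1/42 per second.
Script 2 alone: 42 seconds; script 1 alone: 42/5 seconds.

42 seconds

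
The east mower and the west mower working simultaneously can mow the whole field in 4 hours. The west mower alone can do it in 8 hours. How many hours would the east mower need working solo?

Combined rate is 1/4 per hour.
Known contribution: 1/8 per hour.
So the east mower's rate is 1/4 − 1/8 = 1/8, meaning 8 hours alone.

8 hours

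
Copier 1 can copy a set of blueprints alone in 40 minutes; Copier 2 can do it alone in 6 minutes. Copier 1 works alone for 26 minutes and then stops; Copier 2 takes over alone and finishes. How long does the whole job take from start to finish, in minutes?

281/10 minutes

In 26 minutes Copier 1 does 26/40 = 13/20 of the job, leaving 7/20.
Copier 2 works at 1/6 per minute, so finishing takes 7/20 ÷ 1/6 = 21/10 minutes.
Total time = 26 + 21/10 = 281/10 minutes.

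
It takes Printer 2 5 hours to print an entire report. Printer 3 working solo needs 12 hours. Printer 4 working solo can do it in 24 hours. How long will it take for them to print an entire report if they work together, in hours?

Combined rate: 1/5 + 1/12 + 1/24 = (24 + 10 + 5)/120 = 39/120 = 13/40 per hour.
Time = 1 ÷ (13/40) = 40/13 hours.

40/13 hours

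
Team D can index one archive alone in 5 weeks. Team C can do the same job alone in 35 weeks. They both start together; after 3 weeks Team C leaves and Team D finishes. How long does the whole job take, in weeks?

32/7 weeks

In the first 3 weeks the combined rate is 8/35, so 24/35 of the job is done, leaving 11/35.
After Team C leaves the rate is 1/5 per week; the remaining 11/35 takes 11/7 weeks.
Total = 3 + 11/7 = 32/7 weeks.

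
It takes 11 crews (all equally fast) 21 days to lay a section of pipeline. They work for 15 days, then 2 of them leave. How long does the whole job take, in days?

67/3 days

One crew does 1/231 of the job per day.
After 15 days with 11 crews, 5/7 is done (2/7 left).
With 9 crews the rate is 9/231 = 3/77, so the rest takes 2/7 ÷ 3/77 = 22/3 days.
Total = 15 + 22/3 = 67/3 days.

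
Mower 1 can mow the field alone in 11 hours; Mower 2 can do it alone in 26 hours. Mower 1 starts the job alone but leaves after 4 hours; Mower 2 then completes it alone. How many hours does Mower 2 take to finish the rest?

In 4 hours Mower 1 does 4/11 of the job, leaving 7/11.
Mower 2 works at 1/26 per hour, so finishing takes 7/11 ÷ 1/26 = 182/11 hours.

182/11 hours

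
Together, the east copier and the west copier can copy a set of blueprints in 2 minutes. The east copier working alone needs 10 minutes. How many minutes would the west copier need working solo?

Combined rate is 1/2 per minute.
Known contribution: 1/10 per minute.
So the west copier's rate is 1/2 − 1/10 = 2/5, meaning 5/2 minutes alone.

5/2 minutes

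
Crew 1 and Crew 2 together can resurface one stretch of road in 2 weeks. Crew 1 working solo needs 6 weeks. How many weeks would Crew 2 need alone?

Combined rate is 1/2 per week.
Known contribution: 1/6 per week.
So Crew 2's rate is 1/2 − 1/6 = 1/3, meaning 3 weeks alone.

3 weeks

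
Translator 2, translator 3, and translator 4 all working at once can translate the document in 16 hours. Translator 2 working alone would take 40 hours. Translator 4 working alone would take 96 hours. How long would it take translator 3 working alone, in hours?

480/13 hours

Combined rate is 1/16 per hour.
Known contribution: 1/40 + 1/96 = (12 + 5)/480 = 17/480 per hour.
So translator 3's rate is 1/16 − 17/480 = 13/480, meaning 480/13 hours alone.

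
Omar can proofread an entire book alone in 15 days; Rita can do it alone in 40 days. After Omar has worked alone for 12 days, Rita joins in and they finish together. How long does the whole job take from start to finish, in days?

In 12 days Omar does 12/15 = 4/5 of the job, leaving 1/5.
Omar and Rita together work at 11/120 per day, so finishing takes 1/5 ÷ 11/120 = 24/11 days.
Total time = 12 + 24/11 = 156/11 days.

156/11 days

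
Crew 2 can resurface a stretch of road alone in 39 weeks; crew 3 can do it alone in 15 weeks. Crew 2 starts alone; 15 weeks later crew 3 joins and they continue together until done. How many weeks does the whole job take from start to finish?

65/3 weeks

In 15 weeks crew 2 does 15/39 = 5/13 of the job, leaving 8/13.
Crew 2 and crew 3 together work at 6/65 per week, so finishing takes 8/13 ÷ 6/65 = 20/3 weeks.
Total time = 15 + 20/3 = 65/3 weeks.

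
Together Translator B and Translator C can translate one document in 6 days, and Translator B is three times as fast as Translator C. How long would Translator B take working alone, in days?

8 days

Let Translator C's rate be r; then Translator B's rate is 3r, so together (3 + 1)r = 4r = 1/6.
Thus r = 1/24 per day.
Translator C alone: 24 days; Translator B alone: 8 days.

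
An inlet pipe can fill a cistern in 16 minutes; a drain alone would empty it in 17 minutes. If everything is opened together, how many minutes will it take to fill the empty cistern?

272 minutes

Net rate = 1/16 − 1/17 = (17 − 16)/272 = 1/272 per minute.
Filling time = 1 ÷ (1/272) = 272 minutes.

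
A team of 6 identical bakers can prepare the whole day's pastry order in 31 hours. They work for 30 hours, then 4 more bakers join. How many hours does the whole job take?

One baker does 1/186 of the job per hour.
After 30 hours with 6 bakers, 30/31 is done (1/31 left).
With 10 bakers the rate is 10/186 = 5/93, so the rest takes 1/31 ÷ 5/93 = 3/5 hours.
Total = 30 + 3/5 = 153/5 hours.

153/5 hours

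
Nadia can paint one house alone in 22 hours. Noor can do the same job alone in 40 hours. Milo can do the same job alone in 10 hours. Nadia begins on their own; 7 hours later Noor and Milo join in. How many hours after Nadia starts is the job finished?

11 hours

In the first 7 hours Nadia alone does 7/22 of the job, leaving 15/22.
Once everyone is working, combined rate: 1/22 + 1/40 + 1/10 = (20 + 11 + 44)/440 = 75/440 = 15/88 per hour.
Remaining 15/22 at 15/88 per hour takes 4 hours.
Total from the start = 7 + 4 = 11 hours.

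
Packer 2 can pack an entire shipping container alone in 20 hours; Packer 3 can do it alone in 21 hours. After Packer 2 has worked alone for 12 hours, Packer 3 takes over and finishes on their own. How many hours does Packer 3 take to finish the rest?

In 12 hours Packer 2 does 12/20 = 3/5 of the job, leaving 2/5.
Packer 3 works at 1/21 per hour, so finishing takes 2/5 ÷ 1/21 = 42/5 hours.

42/5 hours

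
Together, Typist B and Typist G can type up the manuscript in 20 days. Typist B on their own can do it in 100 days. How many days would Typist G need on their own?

25 days

Combined rate is 1/20 per day.
Known contribution: 1/100 per day.
So Typist G's rate is 1/20 − 1/100 = 1/25, meaning 25 days alone.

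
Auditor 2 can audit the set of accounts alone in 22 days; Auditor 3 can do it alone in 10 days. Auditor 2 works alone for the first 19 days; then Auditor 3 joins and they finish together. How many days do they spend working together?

In 19 days Auditor 2 does 19/22 of the job, leaving 3/22.
Auditor 2 and Auditor 3 together work at 8/55 per day, so finishing takes 3/22 ÷ 8/55 = 15/16 days.

15/16 days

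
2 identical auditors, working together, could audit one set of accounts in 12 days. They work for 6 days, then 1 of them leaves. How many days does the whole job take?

18 days

One auditor does 1/24 of the job per day.
After 6 days with 2 auditors, 1/2 is done (1/2 left).
With 1 auditor the rate is 1/24, so the rest takes 1/2 ÷ 1/24 = 12 days.
Total = 6 + 12 = 18 days.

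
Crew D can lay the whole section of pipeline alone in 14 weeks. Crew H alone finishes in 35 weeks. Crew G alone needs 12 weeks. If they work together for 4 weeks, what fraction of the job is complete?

Combined rate: 1/14 + 1/35 + 1/12 = (30 + 12 + 35)/420 = 77/420 = 11/60 per week.
In 4 weeks they complete 4·11/60 = 11/15 of the job.

11/15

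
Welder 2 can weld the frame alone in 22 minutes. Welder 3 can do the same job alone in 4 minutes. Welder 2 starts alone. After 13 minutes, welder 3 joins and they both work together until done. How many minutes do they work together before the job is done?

In the first 13 minutes welder 2 alone does 13/22 of the job, leaving 9/22.
Once everyone is working, combined rate: 1/22 + 1/4 = (2 + 11)/44 = 13/44 per minute.
Remaining 9/22 at 13/44 per minute takes 18/13 minutes.

18/13 minutes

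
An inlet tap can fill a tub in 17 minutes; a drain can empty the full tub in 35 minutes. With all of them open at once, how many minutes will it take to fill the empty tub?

Net rate = 1/17 − 1/35 = (35 − 17)/595 = 18/595 per minute.
Filling time = 1 ÷ (18/595) = 595/18 minutes.

595/18 minutes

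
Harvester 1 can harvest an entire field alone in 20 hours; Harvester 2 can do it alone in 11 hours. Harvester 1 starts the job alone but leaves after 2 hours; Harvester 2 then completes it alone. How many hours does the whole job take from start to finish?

119/10 hours

In 2 hours Harvester 1 does 2/20 = 1/10 of the job, leaving 9/10.
Harvester 2 works at 1/11 per hour, so finishing takes 9/10 ÷ 1/11 = 99/10 hours.
Total time = 2 + 99/10 = 119/10 hours.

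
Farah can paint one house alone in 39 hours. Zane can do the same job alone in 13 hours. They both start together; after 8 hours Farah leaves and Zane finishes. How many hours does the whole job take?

31/3 hours

In the first 8 hours the combined rate is 4/39, so 32/39 of the job is done, leaving 7/39.
After Farah leaves the rate is 1/13 per hour; the remaining 7/39 takes 7/3 hours.
Total = 8 + 7/3 = 31/3 hours.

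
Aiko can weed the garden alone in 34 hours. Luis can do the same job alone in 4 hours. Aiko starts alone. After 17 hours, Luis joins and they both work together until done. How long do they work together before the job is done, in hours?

In the first 17 hours Aiko alone does 17/34 = 1/2 of the job, leaving 1/2.
Once everyone is working, combined rate: 1/34 + 1/4 = (2 + 17)/68 = 19/68 per hour.
Remaining 1/2 at 19/68 per hour takes 34/19 hours.

34/19 hours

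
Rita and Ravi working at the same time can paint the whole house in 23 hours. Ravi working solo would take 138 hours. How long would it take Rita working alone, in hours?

Combined rate is 1/23 per hour.
Known contribution: 1/138 per hour.
So Rita's rate is 1/23 − 1/138 = 5/138, meaning 138/5 hours alone.

138/5 hours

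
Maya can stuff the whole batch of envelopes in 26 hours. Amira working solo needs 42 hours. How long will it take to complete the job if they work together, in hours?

Combined rate: 1/26 + 1/42 = (21 + 13)/546 = 34/546 = 17/273 per hour.
Time = 1 ÷ (17/273) = 273/17 hours.

273/17 hours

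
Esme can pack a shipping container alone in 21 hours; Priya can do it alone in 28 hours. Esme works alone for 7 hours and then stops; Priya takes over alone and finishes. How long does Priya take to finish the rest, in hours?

56/3 hours

In 7 hours Esme does 7/21 = 1/3 of the job, leaving 2/3.
Priya works at 1/28 per hour, so finishing takes 2/3 ÷ 1/28 = 56/3 hours.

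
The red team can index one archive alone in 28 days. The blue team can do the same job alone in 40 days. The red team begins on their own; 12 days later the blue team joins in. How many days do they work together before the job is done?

160/17 days

In the first 12 days the red team alone does 12/28 = 3/7 of the job, leaving 4/7.
Once everyone is working, combined rate: 1/28 + 1/40 = (10 + 7)/280 = 17/280 per day.
Remaining 4/7 at 17/280 per day takes 160/17 days.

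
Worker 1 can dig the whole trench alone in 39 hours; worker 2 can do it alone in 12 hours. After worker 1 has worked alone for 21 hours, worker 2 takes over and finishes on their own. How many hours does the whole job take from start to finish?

345/13 hours

In 21 hours worker 1 does 21/39 = 7/13 of the job, leaving 6/13.
Worker 2 works at 1/12 per hour, so finishing takes 6/13 ÷ 1/12 = 72/13 hours.
Total time = 21 + 72/13 = 345/13 hours.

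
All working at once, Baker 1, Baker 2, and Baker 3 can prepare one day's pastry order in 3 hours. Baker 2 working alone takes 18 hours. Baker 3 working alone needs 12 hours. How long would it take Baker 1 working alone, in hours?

36/7 hours

Combined rate is 1/3 per hour.
Known contribution: 1/18 + 1/12 = (2 + 3)/36 = 5/36 per hour.
So Baker 1's rate is 1/3 − 5/36 = 7/36, meaning 36/7 hours alone.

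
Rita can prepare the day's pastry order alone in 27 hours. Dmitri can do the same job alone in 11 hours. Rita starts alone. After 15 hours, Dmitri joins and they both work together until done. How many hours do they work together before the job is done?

66/19 hours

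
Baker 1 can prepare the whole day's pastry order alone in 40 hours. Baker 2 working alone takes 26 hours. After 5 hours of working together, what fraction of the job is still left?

Combined rate: 1/40 + 1/26 = (13 + 20)/520 = 33/520 per hour.
In 5 hours they complete 5·33/520 = 33/104 of the job.
So 71/104 remains.

71/104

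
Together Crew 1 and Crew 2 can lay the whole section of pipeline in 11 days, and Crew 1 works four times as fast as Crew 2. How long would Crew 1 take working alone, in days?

Let Crew 2's rate be r; then Crew 1's rate is 4r, so together (4 + 1)r = 5r = 1/11.
Thus r = 1/55 per day.
Crew 2 alone: 55 days; Crew 1 alone: 55/4 days.

55/4 days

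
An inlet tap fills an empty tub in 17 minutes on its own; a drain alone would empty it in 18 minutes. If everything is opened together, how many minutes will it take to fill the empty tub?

306 minutes

Net rate = 1/17 − 1/18 = (18 − 17)/306 = 1/306 per minute.
Filling time = 1 ÷ (1/306) = 306 minutes.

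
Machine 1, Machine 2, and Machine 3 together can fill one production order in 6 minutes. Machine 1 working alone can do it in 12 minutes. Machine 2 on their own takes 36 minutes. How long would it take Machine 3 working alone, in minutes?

Combined rate is 1/6 per minute.
Known contribution: 1/12 + 1/36 = (3 + 1)/36 = 4/36 = 1/9 per minute.
So Machine 3's rate is 1/6 − 1/9 = 1/18, meaning 18 minutes alone.

18 minutes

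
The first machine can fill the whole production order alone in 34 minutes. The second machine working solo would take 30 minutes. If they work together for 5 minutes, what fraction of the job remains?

35/51

Combined rate: 1/34 + 1/30 = (15 + 17)/510 = 32/510 = 16/255 per minute.
In 5 minutes they complete 5·16/255 = 16/51 of the job.
So 35/51 remains.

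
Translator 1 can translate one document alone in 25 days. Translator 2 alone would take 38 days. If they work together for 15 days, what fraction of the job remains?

Combined rate: 1/25 + 1/38 = (38 + 25)/950 = 63/950 per day.
In 15 days they complete 15·63/950 = 189/190 of the job.
So 1/190 remains.

1/190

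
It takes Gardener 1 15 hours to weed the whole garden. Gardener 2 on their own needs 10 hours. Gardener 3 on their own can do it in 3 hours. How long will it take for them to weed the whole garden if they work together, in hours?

Combined rate: 1/15 + 1/10 + 1/3 = (2 + 3 + 10)/30 = 15/30 = 1/2 per hour.
Time = 1 ÷ (1/2) = 2 hours.

2 hours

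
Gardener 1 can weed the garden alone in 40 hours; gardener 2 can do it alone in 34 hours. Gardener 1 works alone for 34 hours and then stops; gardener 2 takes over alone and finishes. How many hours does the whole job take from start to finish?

In 34 hours gardener 1 does 34/40 = 17/20 of the job, leaving 3/20.
Gardener 2 works at 1/34 per hour, so finishing takes 3/20 ÷ 1/34 = 51/10 hours.
Total time = 34 + 51/10 = 391/10 hours.

391/10 hours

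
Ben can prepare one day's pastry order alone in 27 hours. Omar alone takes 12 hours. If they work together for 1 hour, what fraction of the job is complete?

Combined rate: 1/27 + 1/12 = (4 + 9)/108 = 13/108 per hour.
In 1 hour they complete 1·13/108 = 13/108 of the job.

13/108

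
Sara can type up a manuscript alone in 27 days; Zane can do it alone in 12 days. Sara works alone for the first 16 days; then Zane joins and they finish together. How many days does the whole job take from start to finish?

252/13 days

In 16 days Sara does 16/27 of the job, leaving 11/27.
Sara and Zane together work at 13/108 per day, so finishing takes 11/27 ÷ 13/108 = 44/13 days.
Total time = 16 + 44/13 = 252/13 days.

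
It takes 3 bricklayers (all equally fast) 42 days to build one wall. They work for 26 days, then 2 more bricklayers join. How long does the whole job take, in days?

178/5 days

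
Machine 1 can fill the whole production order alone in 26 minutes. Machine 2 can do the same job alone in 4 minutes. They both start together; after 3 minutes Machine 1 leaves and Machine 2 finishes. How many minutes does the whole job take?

46/13 minutes

In the first 3 minutes the combined rate is 15/52, so 45/52 of the job is done, leaving 7/52.
After Machine 1 leaves the rate is 1/4 per minute; the remaining 7/52 takes 7/13 minutes.
Total = 3 + 7/13 = 46/13 minutes.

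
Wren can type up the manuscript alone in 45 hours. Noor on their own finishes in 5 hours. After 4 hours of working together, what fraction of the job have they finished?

8/9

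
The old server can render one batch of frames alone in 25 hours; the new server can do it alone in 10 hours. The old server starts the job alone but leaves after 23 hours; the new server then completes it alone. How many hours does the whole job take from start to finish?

119/5 hours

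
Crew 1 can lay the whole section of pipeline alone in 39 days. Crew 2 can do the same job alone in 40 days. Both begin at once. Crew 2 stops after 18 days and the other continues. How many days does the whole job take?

429/20 days

In the first 18 days the combined rate is 79/1560, so 237/260 of the job is done, leaving 23/260.
After crew 2 leaves the rate is 1/39 per day; the remaining 23/260 takes 69/20 days.
Total = 18 + 69/20 = 429/20 days.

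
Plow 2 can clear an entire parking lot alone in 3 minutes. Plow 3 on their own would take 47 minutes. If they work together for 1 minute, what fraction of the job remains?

91/141

Combined rate: 1/3 + 1/47 = (47 + 3)/141 = 50/141 per minute.
In 1 minute they complete 1·50/141 = 50/141 of the job.
So 91/141 remains.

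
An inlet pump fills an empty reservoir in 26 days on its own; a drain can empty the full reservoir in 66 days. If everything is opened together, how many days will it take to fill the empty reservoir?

Net rate = 1/26 − 1/66 = (33 − 13)/858 = 20/858 = 10/429 per day.
Filling time = 1 ÷ (10/429) = 429/10 days.

429/10 days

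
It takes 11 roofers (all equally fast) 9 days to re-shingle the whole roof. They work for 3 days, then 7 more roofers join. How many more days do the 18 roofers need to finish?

11/3 days

One roofer does 1/99 of the job per day.
After 3 days with 11 roofers, 1/3 is done (2/3 left).
With 18 roofers the rate is 18/99 = 2/11, so the rest takes 2/3 ÷ 2/11 = 11/3 days.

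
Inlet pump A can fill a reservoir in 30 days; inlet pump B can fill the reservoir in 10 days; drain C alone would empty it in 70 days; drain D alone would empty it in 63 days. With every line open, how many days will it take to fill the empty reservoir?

Net rate = 1/30 + 1/10 − 1/70 − 1/63 = (21 + 63 − 9 − 10)/630 = 65/630 = 13/126 per day.
Filling time = 1 ÷ (13/126) = 126/13 days.

126/13 days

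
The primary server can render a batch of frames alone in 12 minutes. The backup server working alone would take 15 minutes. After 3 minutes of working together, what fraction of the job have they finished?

Combined rate: 1/12 + 1/15 = (5 + 4)/60 = 9/60 = 3/20 per minute.
In 3 minutes they complete 3·3/20 = 9/20 of the job.

9/20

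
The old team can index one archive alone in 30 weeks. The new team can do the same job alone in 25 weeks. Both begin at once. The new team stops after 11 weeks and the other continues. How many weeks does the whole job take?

In the first 11 weeks the combined rate is 11/150, so 121/150 of the job is done, leaving 29/150.
After the new team leaves the rate is 1/30 per week; the remaining 29/150 takes 29/5 weeks.
Total = 11 + 29/5 = 84/5 weeks.

84/5 weeks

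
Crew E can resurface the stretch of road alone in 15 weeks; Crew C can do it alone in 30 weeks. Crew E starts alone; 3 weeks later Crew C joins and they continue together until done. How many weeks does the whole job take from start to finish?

In 3 weeks Crew E does 3/15 = 1/5 of the job, leaving 4/5.
Crew E and Crew C together work at 1/10 per week, so finishing takes 4/5 ÷ 1/10 = 8 weeks.
Total time = 3 + 8 = 11 weeks.

11 weeks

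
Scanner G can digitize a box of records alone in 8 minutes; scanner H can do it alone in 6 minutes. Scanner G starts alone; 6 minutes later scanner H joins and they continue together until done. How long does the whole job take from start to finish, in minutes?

In 6 minutes scanner G does 6/8 = 3/4 of the job, leaving 1/4.
Scanner G and scanner H together work at 7/24 per minute, so finishing takes 1/4 ÷ 7/24 = 6/7 minutes.
Total time = 6 + 6/7 = 48/7 minutes.

48/7 minutes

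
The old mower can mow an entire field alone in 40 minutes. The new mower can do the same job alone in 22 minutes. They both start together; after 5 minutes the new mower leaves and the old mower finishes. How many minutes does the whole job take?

340/11 minutes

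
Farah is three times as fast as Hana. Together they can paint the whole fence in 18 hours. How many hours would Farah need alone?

Let Hana's rate be r; then Farah's rate is 3r, so together (3 + 1)r = 4r = 1/18.
Thus r = 1/72 per hour.
Hana alone: 72 hours; Farah alone: 24 hours.

24 hours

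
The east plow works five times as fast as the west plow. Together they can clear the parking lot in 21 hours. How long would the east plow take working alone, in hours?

Let the west plow's rate be r; then the east plow's rate is 5r, so together (5 + 1)r = 6r = 1/21.
Thus r = 1/126 per hour.
The west plow alone: 126 hours; the east plow alone: 126/5 hours.

126/5 hours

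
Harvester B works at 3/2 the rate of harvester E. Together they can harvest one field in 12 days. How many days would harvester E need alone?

Let harvester E's rate be r; then harvester B's rate is (3/2)r, so together (3/2 + 1)r = (5/2)r = 1/12.
Thus r = 1/30 per day.
Harvester E alone: 30 days; harvester B alone: 20 days.

30 days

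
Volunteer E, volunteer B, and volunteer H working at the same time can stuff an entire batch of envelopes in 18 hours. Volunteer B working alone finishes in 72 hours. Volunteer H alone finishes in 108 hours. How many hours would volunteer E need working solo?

Combined rate is 1/18 per hour.
Known contribution: 1/72 + 1/108 = (3 + 2)/216 = 5/216 per hour.
So volunteer E's rate is 1/18 − 5/216 = 7/216, meaning 216/7 hours alone.

216/7 hours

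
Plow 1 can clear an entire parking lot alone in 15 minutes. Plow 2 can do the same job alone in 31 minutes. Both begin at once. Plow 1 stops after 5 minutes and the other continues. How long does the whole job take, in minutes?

In the first 5 minutes the combined rate is 46/465, so 46/93 of the job is done, leaving 47/93.
After Plow 1 leaves the rate is 1/31 per minute; the remaining 47/93 takes 47/3 minutes.
Total = 5 + 47/3 = 62/3 minutes.

62/3 minutes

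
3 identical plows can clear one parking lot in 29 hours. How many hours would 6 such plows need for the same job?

Total work is 3·29 = 87 plow-hours.
With 6 plows: 87/6 = 29/2 hours.

29/2 hours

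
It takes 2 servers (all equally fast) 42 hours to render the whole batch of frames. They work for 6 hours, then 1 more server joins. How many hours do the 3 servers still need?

One server does 1/84 of the job per hour.
After 6 hours with 2 servers, 1/7 is done (6/7 left).
With 3 servers the rate is 3/84 = 1/28, so the rest takes 6/7 ÷ 1/28 = 24 hours.

24 hours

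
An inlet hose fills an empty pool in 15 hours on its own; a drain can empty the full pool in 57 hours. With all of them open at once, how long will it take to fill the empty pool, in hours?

285/14 hours

Net rate = 1/15 − 1/57 = (19 − 5)/285 = 14/285 per hour.
Filling time = 1 ÷ (14/285) = 285/14 hours.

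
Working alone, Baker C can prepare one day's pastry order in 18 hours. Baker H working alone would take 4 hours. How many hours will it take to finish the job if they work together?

36/11 hours

With two workers the combined time is the product over the sum: 18·4/(18+4) = 72/22 = 36/11 hours.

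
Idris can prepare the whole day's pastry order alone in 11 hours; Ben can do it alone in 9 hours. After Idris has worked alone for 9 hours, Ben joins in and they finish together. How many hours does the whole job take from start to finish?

99/10 hours

In 9 hours Idris does 9/11 of the job, leaving 2/11.
Idris and Ben together work at 20/99 per hour, so finishing takes 2/11 ÷ 20/99 = 9/10 hours.
Total time = 9 + 9/10 = 99/10 hours.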